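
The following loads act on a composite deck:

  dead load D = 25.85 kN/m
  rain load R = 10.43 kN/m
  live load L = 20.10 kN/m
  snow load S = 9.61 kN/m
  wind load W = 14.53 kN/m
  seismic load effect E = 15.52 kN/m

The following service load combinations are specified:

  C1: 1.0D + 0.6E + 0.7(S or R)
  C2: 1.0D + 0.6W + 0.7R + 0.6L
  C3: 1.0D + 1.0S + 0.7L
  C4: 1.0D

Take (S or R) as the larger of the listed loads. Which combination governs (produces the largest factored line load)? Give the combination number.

(S or R) → R = 10.43 kN/m.
C1: 1.0(25.85) + 0.6(15.52) + 0.7(10.43) = 42.46
C2: 1.0(25.85) + 0.6(14.53) + 0.7(10.43) + 0.6(20.10) = 53.93
C3: 1.0(25.85) + 1.0(9.61) + 0.7(20.10) = 49.53
C4: 1.0(25.85) = 25.85
The largest value is 53.93 kN/m from combination 2.

Combination 2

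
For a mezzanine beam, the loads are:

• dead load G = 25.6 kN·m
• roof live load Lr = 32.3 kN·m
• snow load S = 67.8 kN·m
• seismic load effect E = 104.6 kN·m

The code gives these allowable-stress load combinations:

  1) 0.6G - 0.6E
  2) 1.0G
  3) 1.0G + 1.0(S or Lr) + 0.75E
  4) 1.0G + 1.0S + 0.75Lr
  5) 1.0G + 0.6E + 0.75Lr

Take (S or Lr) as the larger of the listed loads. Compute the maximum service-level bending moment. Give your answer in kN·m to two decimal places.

171.85 kN·m

(S or Lr) → S = 67.8 kN·m.
1) 0.6(25.6) - 0.6(104.6) = 15.36 - 62.76 = -47.40
2) 1.0(25.6) = 25.60
3) 1.0(25.6) + 1.0(67.8) + 0.75(104.6) = 25.60 + 67.80 + 78.45 = 171.85
4) 1.0(25.6) + 1.0(67.8) + 0.75(32.3) = 25.60 + 67.80 + 24.23 = 117.63
5) 1.0(25.6) + 0.6(104.6) + 0.75(32.3) = 25.60 + 62.76 + 24.23 = 112.59
The controlling combination is 3, giving 171.85 kN·m.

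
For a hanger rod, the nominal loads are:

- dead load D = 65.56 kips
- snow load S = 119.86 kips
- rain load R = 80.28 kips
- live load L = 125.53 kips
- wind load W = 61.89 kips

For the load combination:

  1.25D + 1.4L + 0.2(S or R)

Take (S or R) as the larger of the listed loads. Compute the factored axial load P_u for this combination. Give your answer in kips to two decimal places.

(S or R) → S = 119.86 kips.
1.25(65.56) + 1.4(125.53) + 0.2(119.86) = 81.95 + 175.74 + 23.97 = 281.66
P_u = 281.66 kips.

281.66 kips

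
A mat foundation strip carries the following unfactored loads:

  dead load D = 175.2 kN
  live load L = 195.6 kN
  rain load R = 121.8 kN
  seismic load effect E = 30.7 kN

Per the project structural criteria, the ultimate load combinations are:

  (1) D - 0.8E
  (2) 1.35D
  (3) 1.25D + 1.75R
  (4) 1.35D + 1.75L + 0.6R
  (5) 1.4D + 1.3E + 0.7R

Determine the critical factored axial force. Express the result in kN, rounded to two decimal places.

651.90 kN

(1) 1.0(175.2) - 0.8(30.7) = 175.20 - 24.56 = 150.64
(2) 1.35(175.2) = 236.52
(3) 1.25(175.2) + 1.75(121.8) = 219.00 + 213.15 = 432.15
(4) 1.35(175.2) + 1.75(195.6) + 0.6(121.8) = 236.52 + 342.30 + 73.08 = 651.90
(5) 1.4(175.2) + 1.3(30.7) + 0.7(121.8) = 245.28 + 39.91 + 85.26 = 370.45
The controlling combination is 4, giving 651.90 kN.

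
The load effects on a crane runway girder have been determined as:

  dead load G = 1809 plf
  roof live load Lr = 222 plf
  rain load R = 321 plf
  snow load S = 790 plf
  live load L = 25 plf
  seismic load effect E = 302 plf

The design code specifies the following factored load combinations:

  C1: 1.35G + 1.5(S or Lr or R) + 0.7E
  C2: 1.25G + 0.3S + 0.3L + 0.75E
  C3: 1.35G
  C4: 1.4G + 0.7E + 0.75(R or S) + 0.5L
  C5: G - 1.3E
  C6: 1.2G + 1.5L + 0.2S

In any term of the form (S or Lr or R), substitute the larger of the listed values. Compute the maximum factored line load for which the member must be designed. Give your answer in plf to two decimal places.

3838.55 plf

(S or Lr or R) → S = 790 plf; (R or S) → S = 790 plf.
C1: 1.35(1809) + 1.5(790) + 0.7(302) = 3838.55
C2: 1.25(1809) + 0.3(790) + 0.3(25) + 0.75(302) = 2732.25
C3: 1.35(1809) = 2442.15
C4: 1.4(1809) + 0.7(302) + 0.75(790) + 0.5(25) = 3349.00
C5: 1.0(1809) - 1.3(302) = 1416.40
C6: 1.2(1809) + 1.5(25) + 0.2(790) = 2366.30
Combination 1 governs: w_u = 3838.55 plf.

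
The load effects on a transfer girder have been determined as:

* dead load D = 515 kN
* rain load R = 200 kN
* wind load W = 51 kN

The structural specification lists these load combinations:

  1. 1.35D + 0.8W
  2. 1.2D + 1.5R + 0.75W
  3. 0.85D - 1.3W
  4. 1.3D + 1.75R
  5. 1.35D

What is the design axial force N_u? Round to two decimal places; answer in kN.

1019.50 kN

1. 1.35(515) + 0.8(51) = 695.25 + 40.80 = 736.05
2. 1.2(515) + 1.5(200) + 0.75(51) = 618.00 + 300.00 + 38.25 = 956.25
3. 0.85(515) - 1.3(51) = 437.75 - 66.30 = 371.45
4. 1.3(515) + 1.75(200) = 669.50 + 350.00 = 1019.50
5. 1.35(515) = 695.25
The controlling combination is 4, giving 1019.50 kN.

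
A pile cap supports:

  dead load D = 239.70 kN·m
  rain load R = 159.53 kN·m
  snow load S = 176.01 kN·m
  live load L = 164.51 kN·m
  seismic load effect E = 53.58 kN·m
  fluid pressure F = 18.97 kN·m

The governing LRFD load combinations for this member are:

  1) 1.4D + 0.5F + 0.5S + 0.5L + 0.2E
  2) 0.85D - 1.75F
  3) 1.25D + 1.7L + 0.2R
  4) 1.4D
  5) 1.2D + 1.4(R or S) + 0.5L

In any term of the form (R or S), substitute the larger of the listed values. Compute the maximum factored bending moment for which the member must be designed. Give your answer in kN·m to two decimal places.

(R or S) → S = 176.01 kN·m.
1) 1.4(239.70) + 0.5(18.97) + 0.5(176.01) + 0.5(164.51) + 0.2(53.58) = 526.04
2) 0.85(239.70) - 1.75(18.97) = 203.75 - 33.20 = 170.55
3) 1.25(239.70) + 1.7(164.51) + 0.2(159.53) = 611.20
4) 1.4(239.70) = 335.58
5) 1.2(239.70) + 1.4(176.01) + 0.5(164.51) = 287.64 + 246.41 + 82.26 = 616.31
Combination 5 governs: M_u = 616.31 kN·m.

616.31 kN·m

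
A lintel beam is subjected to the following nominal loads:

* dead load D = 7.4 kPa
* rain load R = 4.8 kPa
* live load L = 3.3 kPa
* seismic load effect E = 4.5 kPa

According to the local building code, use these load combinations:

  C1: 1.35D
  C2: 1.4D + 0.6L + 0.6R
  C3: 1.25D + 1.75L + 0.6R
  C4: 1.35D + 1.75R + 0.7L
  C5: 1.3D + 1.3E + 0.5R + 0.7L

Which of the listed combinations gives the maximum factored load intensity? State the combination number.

Combination 4

C1: 1.35(7.4) = 10.0
C2: 1.4(7.4) + 0.6(3.3) + 0.6(4.8) = 15.2
C3: 1.25(7.4) + 1.75(3.3) + 0.6(4.8) = 17.9
C4: 1.35(7.4) + 1.75(4.8) + 0.7(3.3) = 10.0 + 8.4 + 2.3 = 20.7
C5: 1.3(7.4) + 1.3(4.5) + 0.5(4.8) + 0.7(3.3) = 9.6 + 5.9 + 2.4 + 2.3 = 20.2
The largest value is 20.7 kPa from combination 4.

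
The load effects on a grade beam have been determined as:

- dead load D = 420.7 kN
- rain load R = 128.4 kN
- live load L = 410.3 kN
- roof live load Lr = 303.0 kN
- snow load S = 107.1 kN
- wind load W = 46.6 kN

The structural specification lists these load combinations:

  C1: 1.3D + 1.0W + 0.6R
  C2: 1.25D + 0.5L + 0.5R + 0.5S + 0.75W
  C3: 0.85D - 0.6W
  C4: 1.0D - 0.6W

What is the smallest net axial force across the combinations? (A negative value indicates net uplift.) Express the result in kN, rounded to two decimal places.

C1: 1.3(420.7) + 1.0(46.6) + 0.6(128.4) = 546.91 + 46.60 + 77.04 = 670.55
C2: 1.25(420.7) + 0.5(410.3) + 0.5(128.4) + 0.5(107.1) + 0.75(46.6) = 525.88 + 205.15 + 64.20 + 53.55 + 34.95 = 883.73
C3: 0.85(420.7) - 0.6(46.6) = 357.60 - 27.96 = 329.64
C4: 1.0(420.7) - 0.6(46.6) = 420.70 - 27.96 = 392.74
Combination 3 gives the minimum: 329.64 kN.

329.64 kN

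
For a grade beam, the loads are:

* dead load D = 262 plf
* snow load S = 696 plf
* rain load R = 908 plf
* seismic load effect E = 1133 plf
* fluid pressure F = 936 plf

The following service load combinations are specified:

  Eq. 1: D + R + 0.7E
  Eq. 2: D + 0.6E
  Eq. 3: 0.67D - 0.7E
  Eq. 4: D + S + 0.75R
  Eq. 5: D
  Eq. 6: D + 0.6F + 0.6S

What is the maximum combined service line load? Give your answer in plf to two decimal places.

Eq. 1: 1.0(262) + 1.0(908) + 0.7(1133) = 262.00 + 908.00 + 793.10 = 1963.10
Eq. 2: 1.0(262) + 0.6(1133) = 262.00 + 679.80 = 941.80
Eq. 3: 0.67(262) - 0.7(1133) = 175.54 - 793.10 = -617.56
Eq. 4: 1.0(262) + 1.0(696) + 0.75(908) = 262.00 + 696.00 + 681.00 = 1639.00
Eq. 5: 1.0(262) = 262.00
Eq. 6: 1.0(262) + 0.6(936) + 0.6(696) = 262.00 + 561.60 + 417.60 = 1241.20
Maximum is from combination 1.

1963.10 plf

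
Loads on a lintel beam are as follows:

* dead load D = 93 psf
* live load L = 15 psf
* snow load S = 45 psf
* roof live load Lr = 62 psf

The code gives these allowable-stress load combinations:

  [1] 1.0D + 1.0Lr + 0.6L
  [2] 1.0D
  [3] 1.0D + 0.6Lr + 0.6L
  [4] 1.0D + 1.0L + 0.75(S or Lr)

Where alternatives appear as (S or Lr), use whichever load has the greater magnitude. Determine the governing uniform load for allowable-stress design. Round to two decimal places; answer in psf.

(S or Lr) → Lr = 62 psf.
[1] 1.0(93) + 1.0(62) + 0.6(15) = 164.00
[2] 1.0(93) = 93.00
[3] 1.0(93) + 0.6(62) + 0.6(15) = 139.20
[4] 1.0(93) + 1.0(15) + 0.75(62) = 154.50
Maximum is from combination 1.

164.00 psf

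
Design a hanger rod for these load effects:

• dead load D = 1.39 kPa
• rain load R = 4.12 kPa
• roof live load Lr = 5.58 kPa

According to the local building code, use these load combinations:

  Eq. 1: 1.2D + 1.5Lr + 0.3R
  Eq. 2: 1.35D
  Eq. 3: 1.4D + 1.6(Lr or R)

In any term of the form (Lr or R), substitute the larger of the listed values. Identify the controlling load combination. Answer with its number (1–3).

Combination 1

(Lr or R) → Lr = 5.58 kPa.
Eq. 1: 1.2(1.39) + 1.5(5.58) + 0.3(4.12) = 11.27
Eq. 2: 1.35(1.39) = 1.88
Eq. 3: 1.4(1.39) + 1.6(5.58) = 10.87
The largest value is 11.27 kPa from combination 1.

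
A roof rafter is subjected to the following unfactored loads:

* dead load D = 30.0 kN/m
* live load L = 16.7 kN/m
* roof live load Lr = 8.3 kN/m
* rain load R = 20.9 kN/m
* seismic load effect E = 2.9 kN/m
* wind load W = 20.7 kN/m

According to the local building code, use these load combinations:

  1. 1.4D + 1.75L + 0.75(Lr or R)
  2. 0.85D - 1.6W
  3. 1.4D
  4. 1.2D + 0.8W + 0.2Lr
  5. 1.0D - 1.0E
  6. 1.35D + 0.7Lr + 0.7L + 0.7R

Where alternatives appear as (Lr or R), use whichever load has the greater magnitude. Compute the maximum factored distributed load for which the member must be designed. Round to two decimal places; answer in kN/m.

(Lr or R) → R = 20.9 kN/m.
1. 1.4(30.0) + 1.75(16.7) + 0.75(20.9) = 86.90
2. 0.85(30.0) - 1.6(20.7) = 25.50 - 33.12 = -7.62
3. 1.4(30.0) = 42.00
4. 1.2(30.0) + 0.8(20.7) + 0.2(8.3) = 36.00 + 16.56 + 1.66 = 54.22
5. 1.0(30.0) - 1.0(2.9) = 30.00 - 2.90 = 27.10
6. 1.35(30.0) + 0.7(8.3) + 0.7(16.7) + 0.7(20.9) = 40.50 + 5.81 + 11.69 + 14.63 = 72.63
The controlling combination is 1, giving 86.90 kN/m.

86.90 kN/m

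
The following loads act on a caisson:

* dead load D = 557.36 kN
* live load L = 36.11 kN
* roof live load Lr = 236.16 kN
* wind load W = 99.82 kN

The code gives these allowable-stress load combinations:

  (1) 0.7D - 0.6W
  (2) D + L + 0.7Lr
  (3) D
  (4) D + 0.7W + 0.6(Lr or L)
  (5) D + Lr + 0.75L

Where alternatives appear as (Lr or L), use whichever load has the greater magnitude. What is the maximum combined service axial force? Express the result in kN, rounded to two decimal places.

820.60 kN

(Lr or L) → Lr = 236.16 kN.
(1) 0.7(557.36) - 0.6(99.82) = 390.15 - 59.89 = 330.26
(2) 1.0(557.36) + 1.0(36.11) + 0.7(236.16) = 557.36 + 36.11 + 165.31 = 758.78
(3) 1.0(557.36) = 557.36
(4) 1.0(557.36) + 0.7(99.82) + 0.6(236.16) = 557.36 + 69.87 + 141.70 = 768.93
(5) 1.0(557.36) + 1.0(236.16) + 0.75(36.11) = 557.36 + 236.16 + 27.08 = 820.60
The controlling combination is 5, giving 820.60 kN.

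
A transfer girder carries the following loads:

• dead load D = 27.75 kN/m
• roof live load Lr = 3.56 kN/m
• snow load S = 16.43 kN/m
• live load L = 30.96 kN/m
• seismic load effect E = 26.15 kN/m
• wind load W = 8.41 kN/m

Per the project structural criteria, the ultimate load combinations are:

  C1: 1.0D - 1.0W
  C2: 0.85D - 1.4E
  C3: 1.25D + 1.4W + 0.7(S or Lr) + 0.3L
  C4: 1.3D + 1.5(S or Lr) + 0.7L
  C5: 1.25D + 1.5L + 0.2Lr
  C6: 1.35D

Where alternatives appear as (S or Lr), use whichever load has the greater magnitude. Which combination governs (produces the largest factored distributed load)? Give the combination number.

(S or Lr) → S = 16.43 kN/m.
C1: 1.0(27.75) - 1.0(8.41) = 19.34
C2: 0.85(27.75) - 1.4(26.15) = -13.02
C3: 1.25(27.75) + 1.4(8.41) + 0.7(16.43) + 0.3(30.96) = 67.25
C4: 1.3(27.75) + 1.5(16.43) + 0.7(30.96) = 82.39
C5: 1.25(27.75) + 1.5(30.96) + 0.2(3.56) = 81.84
C6: 1.35(27.75) = 37.46
The largest value is 82.39 kN/m from combination 4.

Combination 4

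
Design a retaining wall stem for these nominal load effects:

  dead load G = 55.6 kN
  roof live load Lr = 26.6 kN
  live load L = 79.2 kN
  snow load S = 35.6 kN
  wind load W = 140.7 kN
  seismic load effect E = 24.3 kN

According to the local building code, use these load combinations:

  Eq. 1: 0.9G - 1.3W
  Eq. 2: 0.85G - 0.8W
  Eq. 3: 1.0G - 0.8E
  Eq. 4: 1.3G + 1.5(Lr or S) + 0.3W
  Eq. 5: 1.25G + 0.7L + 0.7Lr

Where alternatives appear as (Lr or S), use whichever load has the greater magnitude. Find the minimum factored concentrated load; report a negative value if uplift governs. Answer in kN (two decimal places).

-132.87 kN

(Lr or S) → S = 35.6 kN.
Eq. 1: 0.9(55.6) - 1.3(140.7) = 50.04 - 182.91 = -132.87
Eq. 2: 0.85(55.6) - 0.8(140.7) = 47.26 - 112.56 = -65.30
Eq. 3: 1.0(55.6) - 0.8(24.3) = 55.60 - 19.44 = 36.16
Eq. 4: 1.3(55.6) + 1.5(35.6) + 0.3(140.7) = 72.28 + 53.40 + 42.21 = 167.89
Eq. 5: 1.25(55.6) + 0.7(79.2) + 0.7(26.6) = 69.50 + 55.44 + 18.62 = 143.56
Combination 1 gives the minimum: -132.87 kN.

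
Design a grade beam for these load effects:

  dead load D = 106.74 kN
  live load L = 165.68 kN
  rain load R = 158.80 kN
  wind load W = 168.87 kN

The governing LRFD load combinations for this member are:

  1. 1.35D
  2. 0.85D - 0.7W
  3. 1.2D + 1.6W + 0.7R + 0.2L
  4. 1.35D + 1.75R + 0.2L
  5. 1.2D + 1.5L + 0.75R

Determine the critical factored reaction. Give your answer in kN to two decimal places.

1. 1.35(106.74) = 144.10
2. 0.85(106.74) - 0.7(168.87) = 90.73 - 118.21 = -27.48
3. 1.2(106.74) + 1.6(168.87) + 0.7(158.80) + 0.2(165.68) = 128.09 + 270.19 + 111.16 + 33.14 = 542.58
4. 1.35(106.74) + 1.75(158.80) + 0.2(165.68) = 144.10 + 277.90 + 33.14 = 455.14
5. 1.2(106.74) + 1.5(165.68) + 0.75(158.80) = 128.09 + 248.52 + 119.10 = 495.71
The controlling combination is 3, giving 542.58 kN.

542.58 kN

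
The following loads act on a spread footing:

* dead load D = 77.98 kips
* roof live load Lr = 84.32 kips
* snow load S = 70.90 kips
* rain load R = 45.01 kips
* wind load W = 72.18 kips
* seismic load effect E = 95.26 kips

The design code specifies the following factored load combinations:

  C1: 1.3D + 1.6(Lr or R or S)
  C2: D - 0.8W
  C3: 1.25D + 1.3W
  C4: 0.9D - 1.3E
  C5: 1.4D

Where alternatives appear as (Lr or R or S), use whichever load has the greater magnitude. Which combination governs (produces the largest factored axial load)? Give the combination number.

Combination 1

(Lr or R or S) → Lr = 84.32 kips.
C1: 1.3(77.98) + 1.6(84.32) = 236.29
C2: 1.0(77.98) - 0.8(72.18) = 77.98 - 57.74 = 20.24
C3: 1.25(77.98) + 1.3(72.18) = 97.48 + 93.83 = 191.31
C4: 0.9(77.98) - 1.3(95.26) = 70.18 - 123.84 = -53.66
C5: 1.4(77.98) = 109.17
The largest value is 236.29 kips from combination 1.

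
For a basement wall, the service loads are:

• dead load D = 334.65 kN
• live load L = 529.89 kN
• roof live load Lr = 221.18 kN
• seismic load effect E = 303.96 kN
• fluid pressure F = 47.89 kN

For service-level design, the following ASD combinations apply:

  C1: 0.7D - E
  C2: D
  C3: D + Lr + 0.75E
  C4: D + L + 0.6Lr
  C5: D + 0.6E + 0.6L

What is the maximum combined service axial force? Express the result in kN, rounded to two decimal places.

C1: 0.7(334.65) - 1.0(303.96) = -69.71
C2: 1.0(334.65) = 334.65
C3: 1.0(334.65) + 1.0(221.18) + 0.75(303.96) = 334.65 + 221.18 + 227.97 = 783.80
C4: 1.0(334.65) + 1.0(529.89) + 0.6(221.18) = 334.65 + 529.89 + 132.71 = 997.25
C5: 1.0(334.65) + 0.6(303.96) + 0.6(529.89) = 334.65 + 182.38 + 317.93 = 834.96
Combination 4 governs: N = 997.25 kN.

997.25 kN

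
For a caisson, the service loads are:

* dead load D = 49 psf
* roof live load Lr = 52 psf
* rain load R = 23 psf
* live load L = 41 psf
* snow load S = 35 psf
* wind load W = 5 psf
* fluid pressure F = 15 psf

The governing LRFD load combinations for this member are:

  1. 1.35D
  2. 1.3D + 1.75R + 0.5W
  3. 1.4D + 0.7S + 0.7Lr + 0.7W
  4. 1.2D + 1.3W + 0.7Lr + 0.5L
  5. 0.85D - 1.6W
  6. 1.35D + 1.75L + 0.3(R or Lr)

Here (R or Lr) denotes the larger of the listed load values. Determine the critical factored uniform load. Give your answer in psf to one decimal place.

(R or Lr) → Lr = 52 psf.
1. 1.35(49) = 66.2
2. 1.3(49) + 1.75(23) + 0.5(5) = 63.7 + 40.3 + 2.5 = 106.5
3. 1.4(49) + 0.7(35) + 0.7(52) + 0.7(5) = 68.6 + 24.5 + 36.4 + 3.5 = 133.0
4. 1.2(49) + 1.3(5) + 0.7(52) + 0.5(41) = 58.8 + 6.5 + 36.4 + 20.5 = 122.2
5. 0.85(49) - 1.6(5) = 41.7 - 8.0 = 33.7
6. 1.35(49) + 1.75(41) + 0.3(52) = 153.5
Maximum is from combination 6.

153.5 psf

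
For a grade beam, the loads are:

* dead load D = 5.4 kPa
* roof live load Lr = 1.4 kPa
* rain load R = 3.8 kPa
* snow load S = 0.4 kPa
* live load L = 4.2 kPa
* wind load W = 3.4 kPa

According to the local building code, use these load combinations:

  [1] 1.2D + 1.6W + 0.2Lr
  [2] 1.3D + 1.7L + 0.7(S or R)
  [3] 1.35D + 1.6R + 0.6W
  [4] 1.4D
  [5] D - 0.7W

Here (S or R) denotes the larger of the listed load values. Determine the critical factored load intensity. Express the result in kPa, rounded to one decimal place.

16.8 kPa

(S or R) → R = 3.8 kPa.
[1] 1.2(5.4) + 1.6(3.4) + 0.2(1.4) = 12.2
[2] 1.3(5.4) + 1.7(4.2) + 0.7(3.8) = 16.8
[3] 1.35(5.4) + 1.6(3.8) + 0.6(3.4) = 15.4
[4] 1.4(5.4) = 7.6
[5] 1.0(5.4) - 0.7(3.4) = 3.0
The controlling combination is 2, giving 16.8 kPa.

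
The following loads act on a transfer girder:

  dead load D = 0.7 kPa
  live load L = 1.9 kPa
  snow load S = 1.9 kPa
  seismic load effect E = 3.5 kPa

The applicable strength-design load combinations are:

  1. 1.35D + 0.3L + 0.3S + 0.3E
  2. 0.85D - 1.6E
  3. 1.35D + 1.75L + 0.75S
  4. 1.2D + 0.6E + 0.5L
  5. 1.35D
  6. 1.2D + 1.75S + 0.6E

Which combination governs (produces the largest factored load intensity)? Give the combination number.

1. 1.35(0.7) + 0.3(1.9) + 0.3(1.9) + 0.3(3.5) = 3.1
2. 0.85(0.7) - 1.6(3.5) = -5.0
3. 1.35(0.7) + 1.75(1.9) + 0.75(1.9) = 5.7
4. 1.2(0.7) + 0.6(3.5) + 0.5(1.9) = 3.9
5. 1.35(0.7) = 0.9
6. 1.2(0.7) + 1.75(1.9) + 0.6(3.5) = 6.3
The largest value is 6.3 kPa from combination 6.

Combination 6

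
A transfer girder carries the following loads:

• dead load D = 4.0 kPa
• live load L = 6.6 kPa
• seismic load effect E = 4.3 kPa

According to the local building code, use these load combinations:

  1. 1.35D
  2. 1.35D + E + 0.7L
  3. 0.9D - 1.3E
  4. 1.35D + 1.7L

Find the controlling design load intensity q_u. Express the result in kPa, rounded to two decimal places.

1. 1.35(4.0) = 5.40
2. 1.35(4.0) + 1.0(4.3) + 0.7(6.6) = 5.40 + 4.30 + 4.62 = 14.32
3. 0.9(4.0) - 1.3(4.3) = 3.60 - 5.59 = -1.99
4. 1.35(4.0) + 1.7(6.6) = 5.40 + 11.22 = 16.62
Combination 4 governs: q_u = 16.62 kPa.

16.62 kPa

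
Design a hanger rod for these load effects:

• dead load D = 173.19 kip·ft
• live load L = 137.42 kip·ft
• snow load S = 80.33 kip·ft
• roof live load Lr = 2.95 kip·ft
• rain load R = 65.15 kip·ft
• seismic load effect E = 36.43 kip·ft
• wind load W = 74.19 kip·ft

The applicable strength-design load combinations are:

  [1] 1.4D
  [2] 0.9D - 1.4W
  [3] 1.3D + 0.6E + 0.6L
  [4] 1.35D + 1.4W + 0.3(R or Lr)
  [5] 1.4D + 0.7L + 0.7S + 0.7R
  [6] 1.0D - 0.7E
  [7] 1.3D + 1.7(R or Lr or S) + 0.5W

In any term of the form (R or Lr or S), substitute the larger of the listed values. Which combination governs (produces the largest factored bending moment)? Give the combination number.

(R or Lr) → R = 65.15 kip·ft; (R or Lr or S) → S = 80.33 kip·ft.
[1] 1.4(173.19) = 242.47
[2] 0.9(173.19) - 1.4(74.19) = 52.01
[3] 1.3(173.19) + 0.6(36.43) + 0.6(137.42) = 225.15 + 21.86 + 82.45 = 329.46
[4] 1.35(173.19) + 1.4(74.19) + 0.3(65.15) = 357.22
[5] 1.4(173.19) + 0.7(137.42) + 0.7(80.33) + 0.7(65.15) = 242.47 + 96.19 + 56.23 + 45.61 = 440.50
[6] 1.0(173.19) - 0.7(36.43) = 173.19 - 25.50 = 147.69
[7] 1.3(173.19) + 1.7(80.33) + 0.5(74.19) = 398.80
The largest value is 440.50 kip·ft from combination 5.

Combination 5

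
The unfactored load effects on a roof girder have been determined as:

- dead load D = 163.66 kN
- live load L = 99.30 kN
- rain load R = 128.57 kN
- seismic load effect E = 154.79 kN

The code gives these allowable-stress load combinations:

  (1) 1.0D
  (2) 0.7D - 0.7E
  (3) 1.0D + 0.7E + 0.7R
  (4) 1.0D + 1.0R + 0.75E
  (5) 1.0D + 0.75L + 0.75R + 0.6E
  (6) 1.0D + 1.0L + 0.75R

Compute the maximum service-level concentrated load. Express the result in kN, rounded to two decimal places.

(1) 1.0(163.66) = 163.66
(2) 0.7(163.66) - 0.7(154.79) = 114.56 - 108.35 = 6.21
(3) 1.0(163.66) + 0.7(154.79) + 0.7(128.57) = 163.66 + 108.35 + 90.00 = 362.01
(4) 1.0(163.66) + 1.0(128.57) + 0.75(154.79) = 163.66 + 128.57 + 116.09 = 408.32
(5) 1.0(163.66) + 0.75(99.30) + 0.75(128.57) + 0.6(154.79) = 163.66 + 74.48 + 96.43 + 92.87 = 427.44
(6) 1.0(163.66) + 1.0(99.30) + 0.75(128.57) = 163.66 + 99.30 + 96.43 = 359.39
The controlling combination is 5, giving 427.44 kN.

427.44 kN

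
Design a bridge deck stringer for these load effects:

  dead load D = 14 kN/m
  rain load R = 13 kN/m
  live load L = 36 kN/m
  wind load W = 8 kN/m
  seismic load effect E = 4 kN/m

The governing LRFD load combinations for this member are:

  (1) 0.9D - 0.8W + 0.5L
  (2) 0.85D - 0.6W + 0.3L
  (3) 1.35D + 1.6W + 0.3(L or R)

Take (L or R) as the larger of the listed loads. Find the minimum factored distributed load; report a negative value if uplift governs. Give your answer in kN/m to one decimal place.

(L or R) → L = 36 kN/m.
(1) 0.9(14) - 0.8(8) + 0.5(36) = 12.6 - 6.4 + 18.0 = 24.2
(2) 0.85(14) - 0.6(8) + 0.3(36) = 11.9 - 4.8 + 10.8 = 17.9
(3) 1.35(14) + 1.6(8) + 0.3(36) = 18.9 + 12.8 + 10.8 = 42.5
Combination 2 gives the minimum: 17.9 kN/m.

17.9 kN/m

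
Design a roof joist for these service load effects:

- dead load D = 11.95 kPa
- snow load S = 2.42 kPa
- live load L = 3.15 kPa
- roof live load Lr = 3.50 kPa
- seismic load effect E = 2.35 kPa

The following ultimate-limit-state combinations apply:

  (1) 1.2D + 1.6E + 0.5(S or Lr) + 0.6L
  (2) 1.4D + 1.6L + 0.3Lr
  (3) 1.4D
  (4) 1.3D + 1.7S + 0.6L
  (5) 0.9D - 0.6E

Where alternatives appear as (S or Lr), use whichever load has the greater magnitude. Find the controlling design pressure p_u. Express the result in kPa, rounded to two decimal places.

(S or Lr) → Lr = 3.50 kPa.
(1) 1.2(11.95) + 1.6(2.35) + 0.5(3.50) + 0.6(3.15) = 21.74
(2) 1.4(11.95) + 1.6(3.15) + 0.3(3.50) = 22.82
(3) 1.4(11.95) = 16.73
(4) 1.3(11.95) + 1.7(2.42) + 0.6(3.15) = 21.54
(5) 0.9(11.95) - 0.6(2.35) = 9.35
Maximum is from combination 2.

22.82 kPa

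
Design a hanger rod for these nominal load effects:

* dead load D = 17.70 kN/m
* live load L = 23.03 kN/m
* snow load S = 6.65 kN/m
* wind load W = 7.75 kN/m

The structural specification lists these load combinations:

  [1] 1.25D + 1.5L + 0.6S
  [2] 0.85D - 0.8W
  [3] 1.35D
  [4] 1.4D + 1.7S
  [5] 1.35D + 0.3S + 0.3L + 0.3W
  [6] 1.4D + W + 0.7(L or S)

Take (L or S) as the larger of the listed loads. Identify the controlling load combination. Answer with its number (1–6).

(L or S) → L = 23.03 kN/m.
[1] 1.25(17.70) + 1.5(23.03) + 0.6(6.65) = 60.66
[2] 0.85(17.70) - 0.8(7.75) = 8.85
[3] 1.35(17.70) = 23.90
[4] 1.4(17.70) + 1.7(6.65) = 36.09
[5] 1.35(17.70) + 0.3(6.65) + 0.3(23.03) + 0.3(7.75) = 35.12
[6] 1.4(17.70) + 1.0(7.75) + 0.7(23.03) = 48.65
The largest value is 60.66 kN/m from combination 1.

Combination 1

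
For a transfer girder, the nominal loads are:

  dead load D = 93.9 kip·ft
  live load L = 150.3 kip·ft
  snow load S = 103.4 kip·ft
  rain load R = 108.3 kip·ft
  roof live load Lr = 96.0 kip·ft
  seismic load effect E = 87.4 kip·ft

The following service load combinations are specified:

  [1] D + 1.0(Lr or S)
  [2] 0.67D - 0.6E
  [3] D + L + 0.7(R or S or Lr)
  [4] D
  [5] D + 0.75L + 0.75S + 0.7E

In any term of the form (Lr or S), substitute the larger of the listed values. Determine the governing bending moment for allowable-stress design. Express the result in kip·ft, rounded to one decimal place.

345.4 kip·ft

(Lr or S) → S = 103.4 kip·ft; (R or S or Lr) → R = 108.3 kip·ft.
[1] 1.0(93.9) + 1.0(103.4) = 197.3
[2] 0.67(93.9) - 0.6(87.4) = 10.5
[3] 1.0(93.9) + 1.0(150.3) + 0.7(108.3) = 320.0
[4] 1.0(93.9) = 93.9
[5] 1.0(93.9) + 0.75(150.3) + 0.75(103.4) + 0.7(87.4) = 345.4
Combination 5 governs: M = 345.4 kip·ft.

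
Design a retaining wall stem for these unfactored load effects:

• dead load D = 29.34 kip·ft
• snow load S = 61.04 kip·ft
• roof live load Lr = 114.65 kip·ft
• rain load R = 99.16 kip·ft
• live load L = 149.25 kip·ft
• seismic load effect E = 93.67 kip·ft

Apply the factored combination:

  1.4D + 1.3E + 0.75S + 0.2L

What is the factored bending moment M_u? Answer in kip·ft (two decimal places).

238.48 kip·ft

1.4(29.34) + 1.3(93.67) + 0.75(61.04) + 0.2(149.25) = 238.48
M_u = 238.48 kip·ft.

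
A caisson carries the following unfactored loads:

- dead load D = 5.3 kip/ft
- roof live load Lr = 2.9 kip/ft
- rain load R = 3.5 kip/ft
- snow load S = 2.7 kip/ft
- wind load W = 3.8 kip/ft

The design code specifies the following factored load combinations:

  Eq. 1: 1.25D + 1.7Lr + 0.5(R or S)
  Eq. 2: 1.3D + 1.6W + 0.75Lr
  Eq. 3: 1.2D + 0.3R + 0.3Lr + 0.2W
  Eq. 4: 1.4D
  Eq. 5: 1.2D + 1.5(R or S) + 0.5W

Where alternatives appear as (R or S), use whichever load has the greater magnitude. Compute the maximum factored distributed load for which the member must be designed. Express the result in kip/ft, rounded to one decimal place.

(R or S) → R = 3.5 kip/ft.
Eq. 1: 1.25(5.3) + 1.7(2.9) + 0.5(3.5) = 6.6 + 4.9 + 1.8 = 13.3
Eq. 2: 1.3(5.3) + 1.6(3.8) + 0.75(2.9) = 15.1
Eq. 3: 1.2(5.3) + 0.3(3.5) + 0.3(2.9) + 0.2(3.8) = 9.0
Eq. 4: 1.4(5.3) = 7.4
Eq. 5: 1.2(5.3) + 1.5(3.5) + 0.5(3.8) = 13.5
Combination 2 governs: w_u = 15.1 kip/ft.

15.1 kip/ft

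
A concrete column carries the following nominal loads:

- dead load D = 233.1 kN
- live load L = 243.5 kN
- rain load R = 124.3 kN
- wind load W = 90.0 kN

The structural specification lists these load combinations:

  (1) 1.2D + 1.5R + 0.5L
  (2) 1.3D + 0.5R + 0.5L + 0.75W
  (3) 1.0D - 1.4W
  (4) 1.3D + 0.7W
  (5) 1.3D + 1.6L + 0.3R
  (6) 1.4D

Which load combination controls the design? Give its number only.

(1) 1.2(233.1) + 1.5(124.3) + 0.5(243.5) = 279.72 + 186.45 + 121.75 = 587.92
(2) 1.3(233.1) + 0.5(124.3) + 0.5(243.5) + 0.75(90.0) = 303.03 + 62.15 + 121.75 + 67.50 = 554.43
(3) 1.0(233.1) - 1.4(90.0) = 233.10 - 126.00 = 107.10
(4) 1.3(233.1) + 0.7(90.0) = 303.03 + 63.00 = 366.03
(5) 1.3(233.1) + 1.6(243.5) + 0.3(124.3) = 303.03 + 389.60 + 37.29 = 729.92
(6) 1.4(233.1) = 326.34
The largest value is 729.92 kN from combination 5.

Combination 5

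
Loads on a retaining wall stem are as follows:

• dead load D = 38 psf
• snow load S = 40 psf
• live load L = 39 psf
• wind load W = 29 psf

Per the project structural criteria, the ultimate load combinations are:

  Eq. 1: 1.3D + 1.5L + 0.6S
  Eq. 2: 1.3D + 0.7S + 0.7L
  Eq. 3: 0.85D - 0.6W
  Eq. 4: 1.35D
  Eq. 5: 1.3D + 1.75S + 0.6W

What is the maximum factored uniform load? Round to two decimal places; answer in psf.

Eq. 1: 1.3(38) + 1.5(39) + 0.6(40) = 131.90
Eq. 2: 1.3(38) + 0.7(40) + 0.7(39) = 104.70
Eq. 3: 0.85(38) - 0.6(29) = 14.90
Eq. 4: 1.35(38) = 51.30
Eq. 5: 1.3(38) + 1.75(40) + 0.6(29) = 136.80
Maximum is from combination 5.

136.80 psf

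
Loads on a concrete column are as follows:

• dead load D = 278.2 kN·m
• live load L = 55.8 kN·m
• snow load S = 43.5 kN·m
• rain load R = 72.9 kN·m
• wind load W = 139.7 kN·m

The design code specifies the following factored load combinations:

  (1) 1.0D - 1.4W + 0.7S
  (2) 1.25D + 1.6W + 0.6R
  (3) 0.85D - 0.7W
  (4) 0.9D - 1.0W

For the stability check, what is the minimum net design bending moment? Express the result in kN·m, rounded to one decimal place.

110.7 kN·m

(1) 1.0(278.2) - 1.4(139.7) + 0.7(43.5) = 278.2 - 195.6 + 30.5 = 113.1
(2) 1.25(278.2) + 1.6(139.7) + 0.6(72.9) = 347.8 + 223.5 + 43.7 = 615.0
(3) 0.85(278.2) - 0.7(139.7) = 236.5 - 97.8 = 138.7
(4) 0.9(278.2) - 1.0(139.7) = 250.4 - 139.7 = 110.7
Combination 4 gives the minimum: 110.7 kN·m.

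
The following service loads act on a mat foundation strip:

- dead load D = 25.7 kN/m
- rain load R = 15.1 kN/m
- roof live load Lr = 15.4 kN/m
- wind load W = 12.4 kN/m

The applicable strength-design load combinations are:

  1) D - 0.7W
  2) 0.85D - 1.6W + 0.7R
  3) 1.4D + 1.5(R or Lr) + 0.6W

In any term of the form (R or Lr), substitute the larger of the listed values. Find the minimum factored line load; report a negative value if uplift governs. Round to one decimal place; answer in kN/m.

12.6 kN/m

(R or Lr) → Lr = 15.4 kN/m.
1) 1.0(25.7) - 0.7(12.4) = 25.7 - 8.7 = 17.0
2) 0.85(25.7) - 1.6(12.4) + 0.7(15.1) = 21.8 - 19.8 + 10.6 = 12.6
3) 1.4(25.7) + 1.5(15.4) + 0.6(12.4) = 36.0 + 23.1 + 7.4 = 66.5
Combination 2 gives the minimum: 12.6 kN/m.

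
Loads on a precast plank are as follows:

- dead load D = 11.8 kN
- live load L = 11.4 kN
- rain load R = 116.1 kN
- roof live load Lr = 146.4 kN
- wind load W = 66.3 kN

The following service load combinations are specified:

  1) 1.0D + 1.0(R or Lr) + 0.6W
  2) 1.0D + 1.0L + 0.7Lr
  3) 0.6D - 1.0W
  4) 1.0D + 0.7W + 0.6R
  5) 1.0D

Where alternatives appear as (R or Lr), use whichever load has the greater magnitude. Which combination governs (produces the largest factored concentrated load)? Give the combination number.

Combination 1

(R or Lr) → Lr = 146.4 kN.
1) 1.0(11.8) + 1.0(146.4) + 0.6(66.3) = 11.8 + 146.4 + 39.8 = 198.0
2) 1.0(11.8) + 1.0(11.4) + 0.7(146.4) = 11.8 + 11.4 + 102.5 = 125.7
3) 0.6(11.8) - 1.0(66.3) = 7.1 - 66.3 = -59.2
4) 1.0(11.8) + 0.7(66.3) + 0.6(116.1) = 11.8 + 46.4 + 69.7 = 127.9
5) 1.0(11.8) = 11.8
The largest value is 198.0 kN from combination 1.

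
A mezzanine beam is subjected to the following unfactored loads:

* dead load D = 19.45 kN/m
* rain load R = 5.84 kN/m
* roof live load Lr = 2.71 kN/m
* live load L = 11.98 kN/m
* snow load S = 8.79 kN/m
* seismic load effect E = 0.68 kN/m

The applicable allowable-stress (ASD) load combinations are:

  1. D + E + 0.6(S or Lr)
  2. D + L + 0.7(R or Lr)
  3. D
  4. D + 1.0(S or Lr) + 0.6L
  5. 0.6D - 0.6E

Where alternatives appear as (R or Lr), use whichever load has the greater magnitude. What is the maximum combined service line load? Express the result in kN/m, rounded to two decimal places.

35.52 kN/m

(S or Lr) → S = 8.79 kN/m; (R or Lr) → R = 5.84 kN/m.
1. 1.0(19.45) + 1.0(0.68) + 0.6(8.79) = 25.40
2. 1.0(19.45) + 1.0(11.98) + 0.7(5.84) = 35.52
3. 1.0(19.45) = 19.45
4. 1.0(19.45) + 1.0(8.79) + 0.6(11.98) = 35.43
5. 0.6(19.45) - 0.6(0.68) = 11.26
Maximum is from combination 2.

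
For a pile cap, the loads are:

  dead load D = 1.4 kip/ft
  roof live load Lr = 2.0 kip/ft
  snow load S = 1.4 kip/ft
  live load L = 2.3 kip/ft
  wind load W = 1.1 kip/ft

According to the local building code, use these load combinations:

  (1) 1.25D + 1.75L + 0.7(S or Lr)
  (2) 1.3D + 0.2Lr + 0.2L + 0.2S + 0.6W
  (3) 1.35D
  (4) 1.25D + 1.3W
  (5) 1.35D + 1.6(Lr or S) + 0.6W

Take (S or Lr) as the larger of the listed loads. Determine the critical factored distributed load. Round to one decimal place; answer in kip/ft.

7.2 kip/ft

(S or Lr) → Lr = 2.0 kip/ft; (Lr or S) → Lr = 2.0 kip/ft.
(1) 1.25(1.4) + 1.75(2.3) + 0.7(2.0) = 1.8 + 4.0 + 1.4 = 7.2
(2) 1.3(1.4) + 0.2(2.0) + 0.2(2.3) + 0.2(1.4) + 0.6(1.1) = 3.6
(3) 1.35(1.4) = 1.9
(4) 1.25(1.4) + 1.3(1.1) = 1.8 + 1.4 = 3.2
(5) 1.35(1.4) + 1.6(2.0) + 0.6(1.1) = 1.9 + 3.2 + 0.7 = 5.8
The controlling combination is 1, giving 7.2 kip/ft.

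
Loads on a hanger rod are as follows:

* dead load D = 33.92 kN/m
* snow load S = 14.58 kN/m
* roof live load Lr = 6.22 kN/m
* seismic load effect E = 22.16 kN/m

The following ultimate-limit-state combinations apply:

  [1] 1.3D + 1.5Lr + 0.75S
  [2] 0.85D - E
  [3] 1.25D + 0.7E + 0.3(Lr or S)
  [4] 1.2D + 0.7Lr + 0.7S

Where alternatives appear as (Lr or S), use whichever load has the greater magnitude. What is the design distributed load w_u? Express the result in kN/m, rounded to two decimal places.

64.36 kN/m

(Lr or S) → S = 14.58 kN/m.
[1] 1.3(33.92) + 1.5(6.22) + 0.75(14.58) = 64.36
[2] 0.85(33.92) - 1.0(22.16) = 28.83 - 22.16 = 6.67
[3] 1.25(33.92) + 0.7(22.16) + 0.3(14.58) = 62.29
[4] 1.2(33.92) + 0.7(6.22) + 0.7(14.58) = 40.70 + 4.35 + 10.21 = 55.26
Combination 1 governs: w_u = 64.36 kN/m.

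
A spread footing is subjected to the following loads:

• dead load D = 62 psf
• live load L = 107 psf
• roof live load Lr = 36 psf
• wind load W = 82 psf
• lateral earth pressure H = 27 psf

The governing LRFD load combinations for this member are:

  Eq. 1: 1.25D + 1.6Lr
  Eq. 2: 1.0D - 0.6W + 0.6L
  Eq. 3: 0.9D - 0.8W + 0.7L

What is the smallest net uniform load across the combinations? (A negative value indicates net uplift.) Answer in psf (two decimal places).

65.10 psf

Eq. 1: 1.25(62) + 1.6(36) = 77.50 + 57.60 = 135.10
Eq. 2: 1.0(62) - 0.6(82) + 0.6(107) = 62.00 - 49.20 + 64.20 = 77.00
Eq. 3: 0.9(62) - 0.8(82) + 0.7(107) = 55.80 - 65.60 + 74.90 = 65.10
Combination 3 gives the minimum: 65.10 psf.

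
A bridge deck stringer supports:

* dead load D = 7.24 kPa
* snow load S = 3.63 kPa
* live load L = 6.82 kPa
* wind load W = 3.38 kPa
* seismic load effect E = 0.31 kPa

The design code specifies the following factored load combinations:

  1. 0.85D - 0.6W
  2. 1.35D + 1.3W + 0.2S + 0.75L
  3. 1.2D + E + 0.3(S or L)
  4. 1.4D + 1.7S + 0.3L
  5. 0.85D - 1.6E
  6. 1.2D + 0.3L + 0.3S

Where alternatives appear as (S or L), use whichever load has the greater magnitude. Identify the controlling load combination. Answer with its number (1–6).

Combination 2

(S or L) → L = 6.82 kPa.
1. 0.85(7.24) - 0.6(3.38) = 4.13
2. 1.35(7.24) + 1.3(3.38) + 0.2(3.63) + 0.75(6.82) = 9.77 + 4.39 + 0.73 + 5.12 = 20.01
3. 1.2(7.24) + 1.0(0.31) + 0.3(6.82) = 11.04
4. 1.4(7.24) + 1.7(3.63) + 0.3(6.82) = 18.35
5. 0.85(7.24) - 1.6(0.31) = 5.66
6. 1.2(7.24) + 0.3(6.82) + 0.3(3.63) = 11.82
The largest value is 20.01 kPa from combination 2.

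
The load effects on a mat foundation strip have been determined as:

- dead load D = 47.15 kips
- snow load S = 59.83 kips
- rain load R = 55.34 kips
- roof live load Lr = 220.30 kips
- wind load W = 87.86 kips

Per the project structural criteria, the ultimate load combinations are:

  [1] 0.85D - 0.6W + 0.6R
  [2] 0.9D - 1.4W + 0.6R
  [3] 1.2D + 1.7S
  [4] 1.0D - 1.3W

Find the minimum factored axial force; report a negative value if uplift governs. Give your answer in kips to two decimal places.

[1] 0.85(47.15) - 0.6(87.86) + 0.6(55.34) = 20.57
[2] 0.9(47.15) - 1.4(87.86) + 0.6(55.34) = -47.37
[3] 1.2(47.15) + 1.7(59.83) = 158.29
[4] 1.0(47.15) - 1.3(87.86) = -67.07
Combination 4 gives the minimum: -67.07 kips.

-67.07 kips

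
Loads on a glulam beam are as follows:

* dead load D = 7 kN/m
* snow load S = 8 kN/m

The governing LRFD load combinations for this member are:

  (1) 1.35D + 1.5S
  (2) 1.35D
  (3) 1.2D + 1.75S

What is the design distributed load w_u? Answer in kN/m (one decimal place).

22.4 kN/m

(1) 1.35(7) + 1.5(8) = 9.5 + 12.0 = 21.5
(2) 1.35(7) = 9.5
(3) 1.2(7) + 1.75(8) = 8.4 + 14.0 = 22.4
The controlling combination is 3, giving 22.4 kN/m.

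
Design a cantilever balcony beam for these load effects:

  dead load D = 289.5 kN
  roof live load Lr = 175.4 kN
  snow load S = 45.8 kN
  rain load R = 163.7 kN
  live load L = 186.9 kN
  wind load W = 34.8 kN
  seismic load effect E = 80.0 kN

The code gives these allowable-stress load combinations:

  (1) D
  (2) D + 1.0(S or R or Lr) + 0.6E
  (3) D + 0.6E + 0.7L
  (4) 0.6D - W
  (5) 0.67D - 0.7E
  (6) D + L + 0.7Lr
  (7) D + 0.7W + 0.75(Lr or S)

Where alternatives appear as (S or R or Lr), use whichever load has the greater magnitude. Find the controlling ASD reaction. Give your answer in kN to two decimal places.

599.18 kN

(S or R or Lr) → Lr = 175.4 kN; (Lr or S) → Lr = 175.4 kN.
(1) 1.0(289.5) = 289.50
(2) 1.0(289.5) + 1.0(175.4) + 0.6(80.0) = 289.50 + 175.40 + 48.00 = 512.90
(3) 1.0(289.5) + 0.6(80.0) + 0.7(186.9) = 289.50 + 48.00 + 130.83 = 468.33
(4) 0.6(289.5) - 1.0(34.8) = 173.70 - 34.80 = 138.90
(5) 0.67(289.5) - 0.7(80.0) = 193.97 - 56.00 = 137.97
(6) 1.0(289.5) + 1.0(186.9) + 0.7(175.4) = 289.50 + 186.90 + 122.78 = 599.18
(7) 1.0(289.5) + 0.7(34.8) + 0.75(175.4) = 289.50 + 24.36 + 131.55 = 445.41
Combination 6 governs: V = 599.18 kN.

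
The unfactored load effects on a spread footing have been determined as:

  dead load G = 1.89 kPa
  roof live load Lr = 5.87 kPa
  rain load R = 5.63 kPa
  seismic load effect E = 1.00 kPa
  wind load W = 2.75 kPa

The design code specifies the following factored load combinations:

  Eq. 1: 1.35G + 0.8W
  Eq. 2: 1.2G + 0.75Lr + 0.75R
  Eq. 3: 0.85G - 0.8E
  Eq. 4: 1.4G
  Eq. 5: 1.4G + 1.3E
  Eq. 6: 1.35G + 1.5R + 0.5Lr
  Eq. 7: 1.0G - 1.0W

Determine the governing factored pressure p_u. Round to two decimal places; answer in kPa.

13.93 kPa

Eq. 1: 1.35(1.89) + 0.8(2.75) = 4.75
Eq. 2: 1.2(1.89) + 0.75(5.87) + 0.75(5.63) = 10.89
Eq. 3: 0.85(1.89) - 0.8(1.00) = 0.81
Eq. 4: 1.4(1.89) = 2.65
Eq. 5: 1.4(1.89) + 1.3(1.00) = 3.95
Eq. 6: 1.35(1.89) + 1.5(5.63) + 0.5(5.87) = 13.93
Eq. 7: 1.0(1.89) - 1.0(2.75) = -0.86
Combination 6 governs: p_u = 13.93 kPa.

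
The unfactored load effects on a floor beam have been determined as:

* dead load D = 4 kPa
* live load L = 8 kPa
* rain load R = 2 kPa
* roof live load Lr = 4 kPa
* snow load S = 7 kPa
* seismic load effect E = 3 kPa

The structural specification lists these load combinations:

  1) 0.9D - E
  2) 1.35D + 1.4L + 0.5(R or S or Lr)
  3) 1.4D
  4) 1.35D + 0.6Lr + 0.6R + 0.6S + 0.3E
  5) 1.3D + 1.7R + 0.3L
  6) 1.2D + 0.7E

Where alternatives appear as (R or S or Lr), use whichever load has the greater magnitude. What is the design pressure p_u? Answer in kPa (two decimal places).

20.10 kPa

(R or S or Lr) → S = 7 kPa.
1) 0.9(4) - 1.0(3) = 3.60 - 3.00 = 0.60
2) 1.35(4) + 1.4(8) + 0.5(7) = 5.40 + 11.20 + 3.50 = 20.10
3) 1.4(4) = 5.60
4) 1.35(4) + 0.6(4) + 0.6(2) + 0.6(7) + 0.3(3) = 5.40 + 2.40 + 1.20 + 4.20 + 0.90 = 14.10
5) 1.3(4) + 1.7(2) + 0.3(8) = 5.20 + 3.40 + 2.40 = 11.00
6) 1.2(4) + 0.7(3) = 4.80 + 2.10 = 6.90
Combination 2 governs: p_u = 20.10 kPa.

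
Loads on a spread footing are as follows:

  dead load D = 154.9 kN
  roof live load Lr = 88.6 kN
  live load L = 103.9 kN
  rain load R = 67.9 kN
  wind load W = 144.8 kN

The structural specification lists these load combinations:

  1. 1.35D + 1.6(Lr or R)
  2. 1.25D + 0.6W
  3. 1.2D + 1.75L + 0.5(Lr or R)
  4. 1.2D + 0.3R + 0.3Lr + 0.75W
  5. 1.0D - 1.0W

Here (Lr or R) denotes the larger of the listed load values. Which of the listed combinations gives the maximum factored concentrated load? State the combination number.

Combination 3

(Lr or R) → Lr = 88.6 kN.
1. 1.35(154.9) + 1.6(88.6) = 350.88
2. 1.25(154.9) + 0.6(144.8) = 280.51
3. 1.2(154.9) + 1.75(103.9) + 0.5(88.6) = 412.01
4. 1.2(154.9) + 0.3(67.9) + 0.3(88.6) + 0.75(144.8) = 341.43
5. 1.0(154.9) - 1.0(144.8) = 10.10
The largest value is 412.01 kN from combination 3.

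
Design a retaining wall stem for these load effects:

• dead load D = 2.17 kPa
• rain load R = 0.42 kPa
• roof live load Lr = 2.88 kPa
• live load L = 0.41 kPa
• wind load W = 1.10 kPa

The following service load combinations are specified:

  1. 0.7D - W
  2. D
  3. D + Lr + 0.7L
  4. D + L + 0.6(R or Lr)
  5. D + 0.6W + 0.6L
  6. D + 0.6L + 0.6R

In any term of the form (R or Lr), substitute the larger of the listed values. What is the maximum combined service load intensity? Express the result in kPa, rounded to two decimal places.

5.34 kPa

(R or Lr) → Lr = 2.88 kPa.
1. 0.7(2.17) - 1.0(1.10) = 1.52 - 1.10 = 0.42
2. 1.0(2.17) = 2.17
3. 1.0(2.17) + 1.0(2.88) + 0.7(0.41) = 2.17 + 2.88 + 0.29 = 5.34
4. 1.0(2.17) + 1.0(0.41) + 0.6(2.88) = 2.17 + 0.41 + 1.73 = 4.31
5. 1.0(2.17) + 0.6(1.10) + 0.6(0.41) = 2.17 + 0.66 + 0.25 = 3.08
6. 1.0(2.17) + 0.6(0.41) + 0.6(0.42) = 2.17 + 0.25 + 0.25 = 2.67
Combination 3 governs: q = 5.34 kPa.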